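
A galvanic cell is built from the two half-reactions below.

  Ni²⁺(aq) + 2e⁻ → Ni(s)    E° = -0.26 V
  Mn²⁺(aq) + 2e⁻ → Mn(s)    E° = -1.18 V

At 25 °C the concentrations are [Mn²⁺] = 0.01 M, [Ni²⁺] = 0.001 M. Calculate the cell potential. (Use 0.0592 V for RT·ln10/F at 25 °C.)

0.890 V

The Ni²⁺/Ni couple has the higher reduction potential and acts as the cathode, so E°_cell = -0.26 − (-1.18) = 0.92 V.
Balancing electrons gives n = 2; the reaction quotient is Q = [Mn²⁺]/[Ni²⁺] = 10.0.
At 25 °C, E = E° − (0.0592/n) log Q = 0.92 − (0.0592/2)(1.000) = 0.920 − 0.030 = 0.890 V.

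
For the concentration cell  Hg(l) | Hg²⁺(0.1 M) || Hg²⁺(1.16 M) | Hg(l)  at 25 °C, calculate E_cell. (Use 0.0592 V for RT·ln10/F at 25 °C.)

0.031 V

Both half-cells are Hg²⁺/Hg, so E°_cell = 0. The concentrated side is the cathode; the cell reaction moves Hg²⁺ from high to low concentration with n = 2.
Q = [Hg²⁺]_dilute/[Hg²⁺]_conc = 0.1/1.16 = 0.0862.
E = 0 − (0.0592/2) log Q = −(0.0592/2)(-1.064) = 0.0315 V.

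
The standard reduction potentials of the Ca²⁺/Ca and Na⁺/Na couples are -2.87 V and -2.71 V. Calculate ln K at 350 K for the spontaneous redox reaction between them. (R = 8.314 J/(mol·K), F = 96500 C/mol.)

E°_cell = -2.71 − (-2.87) = 0.16 V, with n = 2 electrons transferred.
At equilibrium E = 0, so the Nernst equation gives ln K = nFE°/RT = (2)(96500)(0.16)/((8.314)(350)) = 10.61.

ln K = 10.6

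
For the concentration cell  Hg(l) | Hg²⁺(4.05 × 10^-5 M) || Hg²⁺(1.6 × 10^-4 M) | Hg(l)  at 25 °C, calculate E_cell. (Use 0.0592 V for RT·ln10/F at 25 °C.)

Both half-cells are Hg²⁺/Hg, so E°_cell = 0. The concentrated side is the cathode; the cell reaction moves Hg²⁺ from high to low concentration with n = 2.
Q = [Hg²⁺]_dilute/[Hg²⁺]_conc = 4.05 × 10^-5/1.6 × 10^-4 = 0.253.
E = 0 − (0.0592/2) log Q = −(0.0592/2)(-0.597) = 0.0177 V.

0.018 V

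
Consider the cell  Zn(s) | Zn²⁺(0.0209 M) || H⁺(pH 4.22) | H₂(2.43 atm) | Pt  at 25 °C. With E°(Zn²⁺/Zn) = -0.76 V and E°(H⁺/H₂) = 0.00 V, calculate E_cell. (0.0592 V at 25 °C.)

0.55 V

The hydrogen couple is the cathode, so E°_cell = 0.76 V; n = 2.
[H⁺] = 10^(−4.22) = 6 × 10^-5 M, and Q = [Zn²⁺]·P(H₂) / [H⁺]^2 = 1.4 × 10^7.
E = E° − (0.0592/2) log Q = 0.76 − (0.0592/2)(7.146) = 0.548 V.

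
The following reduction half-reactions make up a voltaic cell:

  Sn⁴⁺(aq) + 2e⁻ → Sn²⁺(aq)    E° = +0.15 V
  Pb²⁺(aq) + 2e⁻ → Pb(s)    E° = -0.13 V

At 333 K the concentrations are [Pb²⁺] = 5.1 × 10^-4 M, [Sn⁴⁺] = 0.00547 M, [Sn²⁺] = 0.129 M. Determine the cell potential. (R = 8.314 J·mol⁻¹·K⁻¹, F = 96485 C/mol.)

The Sn⁴⁺/Sn²⁺ couple has the higher reduction potential and acts as the cathode, so E°_cell = +0.15 − (-0.13) = 0.28 V.
Balancing electrons gives n = 2; the reaction quotient is Q = [Pb²⁺]·[Sn²⁺]/[Sn⁴⁺] = 0.0120.
E = E° − (RT/nF) ln Q = 0.28 − (8.314×333)/(2×96485) × (-4.421) = 0.280 + 0.063 = 0.343 V.

0.343 V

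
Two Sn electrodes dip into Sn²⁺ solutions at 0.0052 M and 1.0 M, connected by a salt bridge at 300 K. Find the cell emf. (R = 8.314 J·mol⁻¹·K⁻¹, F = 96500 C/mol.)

Both half-cells are Sn²⁺/Sn, so E°_cell = 0. The concentrated side is the cathode; the cell reaction moves Sn²⁺ from high to low concentration with n = 2.
Q = [Sn²⁺]_dilute/[Sn²⁺]_conc = 0.0052/1.0 = 0.00520.
E = 0 − (RT/nF) ln Q = −((8.314×300)/(2×96500))(-5.259) = 0.0680 V.

0.068 V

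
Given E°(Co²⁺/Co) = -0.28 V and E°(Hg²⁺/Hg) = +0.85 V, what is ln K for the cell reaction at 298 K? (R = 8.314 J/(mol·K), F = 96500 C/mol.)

E°_cell = +0.85 − (-0.28) = 1.13 V, with n = 2 electrons transferred.
At equilibrium E = 0, so the Nernst equation gives ln K = nFE°/RT = (2)(96500)(1.13)/((8.314)(298)) = 88.03.

ln K = 88.0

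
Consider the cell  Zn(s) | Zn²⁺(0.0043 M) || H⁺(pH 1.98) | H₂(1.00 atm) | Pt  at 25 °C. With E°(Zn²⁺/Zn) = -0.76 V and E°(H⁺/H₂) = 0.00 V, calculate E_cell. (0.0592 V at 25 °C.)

0.71 V

The hydrogen couple is the cathode, so E°_cell = 0.76 V; n = 2.
[H⁺] = 10^(−1.98) = 0.010 M, and Q = [Zn²⁺]·P(H₂) / [H⁺]^2 = 39.2.
E = E° − (0.0592/2) log Q = 0.76 − (0.0592/2)(1.593) = 0.713 V.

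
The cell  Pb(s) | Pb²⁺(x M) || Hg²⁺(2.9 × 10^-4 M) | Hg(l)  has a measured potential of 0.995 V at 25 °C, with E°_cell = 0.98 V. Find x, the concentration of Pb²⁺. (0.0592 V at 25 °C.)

9 × 10^-5 M

From the Nernst equation, log Q = n(E° − E)/0.0592 = 2(0.98 − 0.995)/0.0592 = -0.507, so Q = 0.311.
With Q = [Pb²⁺]/[Hg²⁺] and the known concentrations, [Pb²⁺] in the numerator gives [Pb²⁺] = 9 × 10^-5 M.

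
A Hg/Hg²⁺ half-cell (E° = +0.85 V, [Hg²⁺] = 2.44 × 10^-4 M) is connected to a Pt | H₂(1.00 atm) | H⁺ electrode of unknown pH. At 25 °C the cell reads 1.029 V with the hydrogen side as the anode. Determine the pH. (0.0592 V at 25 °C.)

E°_cell = 0.85 V and n = 2.
log Q = n(E° − E)/0.0592 = 2×(0.85 − 1.029)/0.0592 = -6.047.
With Q = [H⁺]^2 / ([Hg²⁺]·P(H₂)), solving for [H⁺] gives log[H⁺] = -4.830, so pH = 4.83.

pH = 4.83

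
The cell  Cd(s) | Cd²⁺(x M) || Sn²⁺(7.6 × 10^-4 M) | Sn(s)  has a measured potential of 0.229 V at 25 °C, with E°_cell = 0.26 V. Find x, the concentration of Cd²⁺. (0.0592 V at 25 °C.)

From the Nernst equation, log Q = n(E° − E)/0.0592 = 2(0.26 − 0.229)/0.0592 = 1.047, so Q = 11.2.
With Q = [Cd²⁺]/[Sn²⁺] and the known concentrations, [Cd²⁺] in the numerator gives [Cd²⁺] = 0.0085 M.

0.0085 M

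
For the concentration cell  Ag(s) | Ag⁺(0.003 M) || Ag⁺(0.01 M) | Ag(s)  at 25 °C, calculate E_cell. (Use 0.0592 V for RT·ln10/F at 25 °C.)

0.031 V

Both half-cells are Ag⁺/Ag, so E°_cell = 0. The concentrated side is the cathode; the cell reaction moves Ag⁺ from high to low concentration with n = 1.
Q = [Ag⁺]_dilute/[Ag⁺]_conc = 0.003/0.01 = 0.300.
E = 0 − (0.0592/1) log Q = −(0.0592/1)(-0.523) = 0.0310 V.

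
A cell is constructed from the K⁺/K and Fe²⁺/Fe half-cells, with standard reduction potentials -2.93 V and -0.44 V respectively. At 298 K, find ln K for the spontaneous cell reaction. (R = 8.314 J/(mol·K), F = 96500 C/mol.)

E°_cell = -0.44 − (-2.93) = 2.49 V, with n = 2 electrons transferred.
At equilibrium E = 0, so the Nernst equation gives ln K = nFE°/RT = (2)(96500)(2.49)/((8.314)(298)) = 193.97.

ln K = 194.0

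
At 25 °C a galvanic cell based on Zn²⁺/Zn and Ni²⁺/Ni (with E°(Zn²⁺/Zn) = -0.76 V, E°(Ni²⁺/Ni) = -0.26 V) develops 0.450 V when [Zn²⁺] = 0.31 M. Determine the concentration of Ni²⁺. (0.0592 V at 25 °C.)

From the Nernst equation, log Q = n(E° − E)/0.0592 = 2(0.50 − 0.450)/0.0592 = 1.689, so Q = 48.9.
With Q = [Zn²⁺]/[Ni²⁺] and the known concentrations, [Ni²⁺] in the denominator gives [Ni²⁺] = 0.0063 M.

0.0063 M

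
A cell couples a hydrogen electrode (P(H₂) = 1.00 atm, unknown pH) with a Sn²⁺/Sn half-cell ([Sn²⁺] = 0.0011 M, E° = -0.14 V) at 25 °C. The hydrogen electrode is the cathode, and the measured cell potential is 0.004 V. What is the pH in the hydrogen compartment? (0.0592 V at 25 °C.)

E°_cell = 0.14 V and n = 2.
log Q = n(E° − E)/0.0592 = 2×(0.14 − 0.004)/0.0592 = 4.595.
With Q = [Sn²⁺]·P(H₂) / [H⁺]^2, solving for [H⁺] gives log[H⁺] = -3.777, so pH = 3.78.

pH = 3.78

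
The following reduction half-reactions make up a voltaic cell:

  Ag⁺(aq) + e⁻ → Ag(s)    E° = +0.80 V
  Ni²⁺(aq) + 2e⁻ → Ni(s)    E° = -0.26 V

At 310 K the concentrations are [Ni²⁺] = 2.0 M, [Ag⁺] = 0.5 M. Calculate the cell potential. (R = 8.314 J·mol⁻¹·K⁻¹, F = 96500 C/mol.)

The Ag⁺/Ag couple has the higher reduction potential and acts as the cathode, so E°_cell = +0.80 − (-0.26) = 1.06 V.
Balancing electrons gives n = 2; the reaction quotient is Q = [Ni²⁺]/[Ag⁺]^2 = 8.00.
E = E° − (RT/nF) ln Q = 1.06 − (8.314×310)/(2×96500) × (2.079) = 1.060 − 0.028 = 1.032 V.

1.03 V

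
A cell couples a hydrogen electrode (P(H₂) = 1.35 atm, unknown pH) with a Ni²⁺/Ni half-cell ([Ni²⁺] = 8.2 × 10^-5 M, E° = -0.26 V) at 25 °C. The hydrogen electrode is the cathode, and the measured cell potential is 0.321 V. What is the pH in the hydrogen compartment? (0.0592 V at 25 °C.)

pH = 0.95

E°_cell = 0.26 V and n = 2.
log Q = n(E° − E)/0.0592 = 2×(0.26 − 0.321)/0.0592 = -2.061.
With Q = [Ni²⁺]·P(H₂) / [H⁺]^2, solving for [H⁺] gives log[H⁺] = -0.948, so pH = 0.95.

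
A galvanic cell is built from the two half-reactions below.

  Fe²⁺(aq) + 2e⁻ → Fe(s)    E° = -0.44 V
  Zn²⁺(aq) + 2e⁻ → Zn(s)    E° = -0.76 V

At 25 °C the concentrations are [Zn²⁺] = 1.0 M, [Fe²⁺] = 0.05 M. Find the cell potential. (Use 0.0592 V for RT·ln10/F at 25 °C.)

The Fe²⁺/Fe couple has the higher reduction potential and acts as the cathode, so E°_cell = -0.44 − (-0.76) = 0.32 V.
Balancing electrons gives n = 2; the reaction quotient is Q = [Zn²⁺]/[Fe²⁺] = 20.0.
At 25 °C, E = E° − (0.0592/n) log Q = 0.32 − (0.0592/2)(1.301) = 0.320 − 0.039 = 0.281 V.

0.281 V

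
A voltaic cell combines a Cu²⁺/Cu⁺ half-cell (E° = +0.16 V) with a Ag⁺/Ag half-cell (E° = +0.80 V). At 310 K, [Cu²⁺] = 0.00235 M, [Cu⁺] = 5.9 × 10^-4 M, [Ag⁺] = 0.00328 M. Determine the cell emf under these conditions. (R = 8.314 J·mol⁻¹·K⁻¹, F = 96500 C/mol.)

The Ag⁺/Ag couple has the higher reduction potential and acts as the cathode, so E°_cell = +0.80 − (+0.16) = 0.64 V.
Balancing electrons gives n = 1; the reaction quotient is Q = [Cu²⁺]/([Cu⁺]·[Ag⁺]) = 1210.
E = E° − (RT/nF) ln Q = 0.64 − (8.314×310)/(1×96500) × (7.102) = 0.640 − 0.190 = 0.450 V.

0.450 V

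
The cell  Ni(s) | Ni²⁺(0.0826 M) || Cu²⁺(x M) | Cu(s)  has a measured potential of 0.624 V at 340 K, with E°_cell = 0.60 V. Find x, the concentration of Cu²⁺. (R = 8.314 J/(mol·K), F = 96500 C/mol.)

0.43 M

From the Nernst equation, ln Q = nF(E° − E)/RT = 2×96500×(0.60 − 0.624)/(8.314×340) = -1.639, so Q = 0.194.
With Q = [Ni²⁺]/[Cu²⁺] and the known concentrations, [Cu²⁺] in the denominator gives [Cu²⁺] = 0.43 M.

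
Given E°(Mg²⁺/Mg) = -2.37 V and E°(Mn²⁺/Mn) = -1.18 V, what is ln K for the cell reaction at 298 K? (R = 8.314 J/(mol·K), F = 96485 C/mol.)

ln K = 92.7

E°_cell = -1.18 − (-2.37) = 1.19 V, with n = 2 electrons transferred.
At equilibrium E = 0, so the Nernst equation gives ln K = nFE°/RT = (2)(96485)(1.19)/((8.314)(298)) = 92.69.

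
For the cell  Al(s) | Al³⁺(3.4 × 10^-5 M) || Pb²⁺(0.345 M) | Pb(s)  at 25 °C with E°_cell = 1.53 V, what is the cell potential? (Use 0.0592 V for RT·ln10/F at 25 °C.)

Balancing electrons gives n = 6; the reaction quotient is Q = [Al³⁺]^2/[Pb²⁺]^3 = 2.82 × 10^-8.
At 25 °C, E = E° − (0.0592/n) log Q = 1.53 − (0.0592/6)(-7.550) = 1.530 + 0.074 = 1.604 V.

1.60 V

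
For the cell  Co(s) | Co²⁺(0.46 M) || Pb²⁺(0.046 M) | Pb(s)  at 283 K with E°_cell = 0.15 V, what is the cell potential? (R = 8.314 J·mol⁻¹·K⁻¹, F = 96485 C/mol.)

Balancing electrons gives n = 2; the reaction quotient is Q = [Co²⁺]/[Pb²⁺] = 10.0.
E = E° − (RT/nF) ln Q = 0.15 − (8.314×283)/(2×96485) × (2.303) = 0.150 − 0.028 = 0.122 V.

0.122 V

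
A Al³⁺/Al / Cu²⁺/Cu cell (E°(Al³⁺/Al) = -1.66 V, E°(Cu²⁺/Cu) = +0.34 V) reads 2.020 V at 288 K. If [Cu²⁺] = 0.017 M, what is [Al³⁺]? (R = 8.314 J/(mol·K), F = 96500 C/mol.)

2 × 10^-4 M

From the Nernst equation, ln Q = nF(E° − E)/RT = 6×96500×(2.00 − 2.020)/(8.314×288) = -4.836, so Q = 0.00794.
With Q = [Al³⁺]^2/[Cu²⁺]^3 and the known concentrations, [Al³⁺]^2 in the numerator gives [Al³⁺] = 2 × 10^-4 M.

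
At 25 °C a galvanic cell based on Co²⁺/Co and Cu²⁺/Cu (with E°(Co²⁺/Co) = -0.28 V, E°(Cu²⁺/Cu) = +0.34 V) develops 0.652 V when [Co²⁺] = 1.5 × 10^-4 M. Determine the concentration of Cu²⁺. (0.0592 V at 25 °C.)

From the Nernst equation, log Q = n(E° − E)/0.0592 = 2(0.62 − 0.652)/0.0592 = -1.081, so Q = 0.0830.
With Q = [Co²⁺]/[Cu²⁺] and the known concentrations, [Cu²⁺] in the denominator gives [Cu²⁺] = 0.0018 M.

0.0018 M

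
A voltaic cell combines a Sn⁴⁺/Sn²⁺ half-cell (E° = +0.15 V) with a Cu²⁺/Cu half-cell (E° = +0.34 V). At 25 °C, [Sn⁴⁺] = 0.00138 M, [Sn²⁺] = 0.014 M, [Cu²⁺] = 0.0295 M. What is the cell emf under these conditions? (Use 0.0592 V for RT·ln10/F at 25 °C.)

The Cu²⁺/Cu couple has the higher reduction potential and acts as the cathode, so E°_cell = +0.34 − (+0.15) = 0.19 V.
Balancing electrons gives n = 2; the reaction quotient is Q = [Sn⁴⁺]/([Sn²⁺]·[Cu²⁺]) = 3.34.
At 25 °C, E = E° − (0.0592/n) log Q = 0.19 − (0.0592/2)(0.524) = 0.190 − 0.016 = 0.174 V.

0.174 V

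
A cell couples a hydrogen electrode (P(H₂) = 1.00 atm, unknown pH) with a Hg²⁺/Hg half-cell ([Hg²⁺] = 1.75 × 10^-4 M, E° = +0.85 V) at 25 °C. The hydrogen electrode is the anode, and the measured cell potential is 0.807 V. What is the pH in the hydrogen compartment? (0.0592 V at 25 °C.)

pH = 1.15

E°_cell = 0.85 V and n = 2.
log Q = n(E° − E)/0.0592 = 2×(0.85 − 0.807)/0.0592 = 1.453.
With Q = [H⁺]^2 / ([Hg²⁺]·P(H₂)), solving for [H⁺] gives log[H⁺] = -1.152, so pH = 1.15.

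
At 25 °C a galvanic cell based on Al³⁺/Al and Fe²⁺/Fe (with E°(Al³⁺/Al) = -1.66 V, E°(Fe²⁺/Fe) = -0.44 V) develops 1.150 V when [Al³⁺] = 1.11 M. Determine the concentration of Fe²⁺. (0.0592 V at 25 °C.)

From the Nernst equation, log Q = n(E° − E)/0.0592 = 6(1.22 − 1.150)/0.0592 = 7.095, so Q = 1.24 × 10^7.
With Q = [Al³⁺]^2/[Fe²⁺]^3 and the known concentrations, [Fe²⁺]^3 in the denominator gives [Fe²⁺] = 0.0046 M.

0.0046 M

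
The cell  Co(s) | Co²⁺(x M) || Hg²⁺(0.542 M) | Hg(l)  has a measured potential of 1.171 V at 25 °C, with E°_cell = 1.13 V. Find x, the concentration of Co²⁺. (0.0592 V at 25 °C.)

From the Nernst equation, log Q = n(E° − E)/0.0592 = 2(1.13 − 1.171)/0.0592 = -1.385, so Q = 0.0412.
With Q = [Co²⁺]/[Hg²⁺] and the known concentrations, [Co²⁺] in the numerator gives [Co²⁺] = 0.022 M.

0.022 M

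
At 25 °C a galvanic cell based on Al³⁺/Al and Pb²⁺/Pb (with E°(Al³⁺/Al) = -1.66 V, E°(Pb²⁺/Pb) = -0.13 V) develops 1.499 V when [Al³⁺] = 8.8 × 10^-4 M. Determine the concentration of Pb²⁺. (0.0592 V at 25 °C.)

From the Nernst equation, log Q = n(E° − E)/0.0592 = 6(1.53 − 1.499)/0.0592 = 3.142, so Q = 1390.
With Q = [Al³⁺]^2/[Pb²⁺]^3 and the known concentrations, [Pb²⁺]^3 in the denominator gives [Pb²⁺] = 8.2 × 10^-4 M.

8.2 × 10^-4 M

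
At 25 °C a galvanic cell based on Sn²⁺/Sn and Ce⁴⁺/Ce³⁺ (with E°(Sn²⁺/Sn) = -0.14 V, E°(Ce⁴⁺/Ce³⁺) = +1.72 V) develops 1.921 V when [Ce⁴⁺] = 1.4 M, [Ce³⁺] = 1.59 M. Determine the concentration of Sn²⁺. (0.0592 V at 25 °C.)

0.0067 M

From the Nernst equation, log Q = n(E° − E)/0.0592 = 2(1.86 − 1.921)/0.0592 = -2.061, so Q = 0.00869.
With Q = [Sn²⁺]·[Ce³⁺]^2/[Ce⁴⁺]^2 and the known concentrations, [Sn²⁺] in the numerator gives [Sn²⁺] = 0.0067 M.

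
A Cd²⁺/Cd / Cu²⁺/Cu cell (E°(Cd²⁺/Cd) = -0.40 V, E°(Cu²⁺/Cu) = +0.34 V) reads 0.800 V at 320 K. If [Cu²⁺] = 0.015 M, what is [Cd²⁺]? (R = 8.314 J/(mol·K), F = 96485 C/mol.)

1.9 × 10^-4 M

From the Nernst equation, ln Q = nF(E° − E)/RT = 2×96485×(0.74 − 0.800)/(8.314×320) = -4.352, so Q = 0.0129.
With Q = [Cd²⁺]/[Cu²⁺] and the known concentrations, [Cd²⁺] in the numerator gives [Cd²⁺] = 1.9 × 10^-4 M.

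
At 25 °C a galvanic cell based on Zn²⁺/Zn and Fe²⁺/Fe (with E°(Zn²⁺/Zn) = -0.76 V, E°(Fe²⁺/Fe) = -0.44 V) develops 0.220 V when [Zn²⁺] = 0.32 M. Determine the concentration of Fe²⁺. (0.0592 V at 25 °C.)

From the Nernst equation, log Q = n(E° − E)/0.0592 = 2(0.32 − 0.220)/0.0592 = 3.378, so Q = 2390.
With Q = [Zn²⁺]/[Fe²⁺] and the known concentrations, [Fe²⁺] in the denominator gives [Fe²⁺] = 1.3 × 10^-4 M.

1.3 × 10^-4 M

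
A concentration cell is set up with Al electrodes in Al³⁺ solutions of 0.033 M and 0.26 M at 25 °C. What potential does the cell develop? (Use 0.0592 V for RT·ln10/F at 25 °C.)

Both half-cells are Al³⁺/Al, so E°_cell = 0. The concentrated side is the cathode; the cell reaction moves Al³⁺ from high to low concentration with n = 3.
Q = [Al³⁺]_dilute/[Al³⁺]_conc = 0.033/0.26 = 0.127.
E = 0 − (0.0592/3) log Q = −(0.0592/3)(-0.896) = 0.0177 V.

0.018 V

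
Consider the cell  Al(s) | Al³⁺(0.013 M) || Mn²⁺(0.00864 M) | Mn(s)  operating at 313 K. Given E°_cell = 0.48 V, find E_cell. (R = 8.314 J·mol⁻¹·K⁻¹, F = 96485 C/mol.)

0.455 V

Balancing electrons gives n = 6; the reaction quotient is Q = [Al³⁺]^2/[Mn²⁺]^3 = 262.
E = E° − (RT/nF) ln Q = 0.48 − (8.314×313)/(6×96485) × (5.568) = 0.480 − 0.025 = 0.455 V.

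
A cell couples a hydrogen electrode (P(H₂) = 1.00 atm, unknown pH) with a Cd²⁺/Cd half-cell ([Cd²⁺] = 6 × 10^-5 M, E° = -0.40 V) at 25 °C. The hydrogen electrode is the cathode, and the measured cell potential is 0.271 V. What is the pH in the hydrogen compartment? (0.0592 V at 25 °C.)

pH = 4.29

E°_cell = 0.40 V and n = 2.
log Q = n(E° − E)/0.0592 = 2×(0.40 − 0.271)/0.0592 = 4.358.
With Q = [Cd²⁺]·P(H₂) / [H⁺]^2, solving for [H⁺] gives log[H⁺] = -4.290, so pH = 4.29.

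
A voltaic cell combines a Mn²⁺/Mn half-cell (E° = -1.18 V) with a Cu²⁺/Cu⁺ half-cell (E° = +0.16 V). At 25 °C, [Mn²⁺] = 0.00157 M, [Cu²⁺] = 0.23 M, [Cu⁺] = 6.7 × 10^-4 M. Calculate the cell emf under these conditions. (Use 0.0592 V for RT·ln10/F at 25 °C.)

The Cu²⁺/Cu⁺ couple has the higher reduction potential and acts as the cathode, so E°_cell = +0.16 − (-1.18) = 1.34 V.
Balancing electrons gives n = 2; the reaction quotient is Q = [Mn²⁺]·[Cu⁺]^2/[Cu²⁺]^2 = 1.33 × 10^-8.
At 25 °C, E = E° − (0.0592/n) log Q = 1.34 − (0.0592/2)(-7.875) = 1.340 + 0.233 = 1.573 V.

1.57 V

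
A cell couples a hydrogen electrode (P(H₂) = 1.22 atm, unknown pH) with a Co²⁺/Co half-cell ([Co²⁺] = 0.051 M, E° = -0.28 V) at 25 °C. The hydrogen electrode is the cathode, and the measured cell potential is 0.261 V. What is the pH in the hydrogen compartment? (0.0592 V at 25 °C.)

pH = 0.92

E°_cell = 0.28 V and n = 2.
log Q = n(E° − E)/0.0592 = 2×(0.28 − 0.261)/0.0592 = 0.642.
With Q = [Co²⁺]·P(H₂) / [H⁺]^2, solving for [H⁺] gives log[H⁺] = -0.924, so pH = 0.92.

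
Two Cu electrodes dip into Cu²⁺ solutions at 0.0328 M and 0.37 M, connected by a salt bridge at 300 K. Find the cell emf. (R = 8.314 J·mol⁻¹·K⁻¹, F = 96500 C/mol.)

0.031 V

Both half-cells are Cu²⁺/Cu, so E°_cell = 0. The concentrated side is the cathode; the cell reaction moves Cu²⁺ from high to low concentration with n = 2.
Q = [Cu²⁺]_dilute/[Cu²⁺]_conc = 0.0328/0.37 = 0.0886.
E = 0 − (RT/nF) ln Q = −((8.314×300)/(2×96500))(-2.423) = 0.0313 V.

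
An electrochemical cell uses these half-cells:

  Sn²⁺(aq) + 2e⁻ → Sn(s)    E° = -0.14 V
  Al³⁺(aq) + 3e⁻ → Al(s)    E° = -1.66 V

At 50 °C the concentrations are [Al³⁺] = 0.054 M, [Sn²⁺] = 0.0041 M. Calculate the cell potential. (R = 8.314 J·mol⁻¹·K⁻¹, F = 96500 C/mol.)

1.47 V

The Sn²⁺/Sn couple has the higher reduction potential and acts as the cathode, so E°_cell = -0.14 − (-1.66) = 1.52 V.
Balancing electrons gives n = 6; the reaction quotient is Q = [Al³⁺]^2/[Sn²⁺]^3 = 4.23 × 10^4.
E = E° − (RT/nF) ln Q = 1.52 − (8.314×323)/(6×96500) × (10.653) = 1.520 − 0.049 = 1.471 V.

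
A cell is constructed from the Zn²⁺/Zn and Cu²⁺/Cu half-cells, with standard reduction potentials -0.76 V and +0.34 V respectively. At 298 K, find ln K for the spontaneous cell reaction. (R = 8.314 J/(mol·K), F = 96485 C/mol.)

E°_cell = +0.34 − (-0.76) = 1.10 V, with n = 2 electrons transferred.
At equilibrium E = 0, so the Nernst equation gives ln K = nFE°/RT = (2)(96485)(1.10)/((8.314)(298)) = 85.68.

ln K = 85.7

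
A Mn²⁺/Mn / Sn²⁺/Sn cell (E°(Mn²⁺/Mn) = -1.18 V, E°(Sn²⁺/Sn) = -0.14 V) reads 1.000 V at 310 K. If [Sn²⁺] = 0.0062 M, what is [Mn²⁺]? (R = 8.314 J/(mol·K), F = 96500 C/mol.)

0.12 M

From the Nernst equation, ln Q = nF(E° − E)/RT = 2×96500×(1.04 − 1.000)/(8.314×310) = 2.995, so Q = 20.0.
With Q = [Mn²⁺]/[Sn²⁺] and the known concentrations, [Mn²⁺] in the numerator gives [Mn²⁺] = 0.12 M.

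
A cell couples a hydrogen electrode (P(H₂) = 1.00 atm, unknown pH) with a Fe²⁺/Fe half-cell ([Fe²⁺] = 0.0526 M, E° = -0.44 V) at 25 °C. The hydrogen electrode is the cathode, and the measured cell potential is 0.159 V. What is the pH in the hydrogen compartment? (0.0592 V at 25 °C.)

pH = 5.39

E°_cell = 0.44 V and n = 2.
log Q = n(E° − E)/0.0592 = 2×(0.44 − 0.159)/0.0592 = 9.493.
With Q = [Fe²⁺]·P(H₂) / [H⁺]^2, solving for [H⁺] gives log[H⁺] = -5.386, so pH = 5.39.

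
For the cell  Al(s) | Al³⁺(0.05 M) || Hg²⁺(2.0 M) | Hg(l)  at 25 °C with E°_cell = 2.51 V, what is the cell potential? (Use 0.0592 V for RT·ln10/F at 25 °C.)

2.54 V

Balancing electrons gives n = 6; the reaction quotient is Q = [Al³⁺]^2/[Hg²⁺]^3 = 3.13 × 10^-4.
At 25 °C, E = E° − (0.0592/n) log Q = 2.51 − (0.0592/6)(-3.505) = 2.510 + 0.035 = 2.545 V.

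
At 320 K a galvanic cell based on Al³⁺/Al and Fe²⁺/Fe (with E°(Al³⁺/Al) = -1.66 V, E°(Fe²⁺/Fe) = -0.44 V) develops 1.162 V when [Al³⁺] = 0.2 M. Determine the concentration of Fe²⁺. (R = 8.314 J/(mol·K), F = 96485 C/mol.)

0.0051 M

From the Nernst equation, ln Q = nF(E° − E)/RT = 6×96485×(1.22 − 1.162)/(8.314×320) = 12.621, so Q = 3.03 × 10^5.
With Q = [Al³⁺]^2/[Fe²⁺]^3 and the known concentrations, [Fe²⁺]^3 in the denominator gives [Fe²⁺] = 0.0051 M.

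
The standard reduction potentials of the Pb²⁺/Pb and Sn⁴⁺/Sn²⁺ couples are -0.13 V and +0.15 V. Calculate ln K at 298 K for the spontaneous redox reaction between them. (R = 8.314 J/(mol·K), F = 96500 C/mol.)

ln K = 21.8

E°_cell = +0.15 − (-0.13) = 0.28 V, with n = 2 electrons transferred.
At equilibrium E = 0, so the Nernst equation gives ln K = nFE°/RT = (2)(96500)(0.28)/((8.314)(298)) = 21.81.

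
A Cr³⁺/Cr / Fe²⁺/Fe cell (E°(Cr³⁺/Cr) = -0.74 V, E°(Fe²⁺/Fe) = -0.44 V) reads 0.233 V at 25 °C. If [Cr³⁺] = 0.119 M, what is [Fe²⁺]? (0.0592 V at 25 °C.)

From the Nernst equation, log Q = n(E° − E)/0.0592 = 6(0.30 − 0.233)/0.0592 = 6.791, so Q = 6.17 × 10^6.
With Q = [Cr³⁺]^2/[Fe²⁺]^3 and the known concentrations, [Fe²⁺]^3 in the denominator gives [Fe²⁺] = 0.0013 M.

0.0013 M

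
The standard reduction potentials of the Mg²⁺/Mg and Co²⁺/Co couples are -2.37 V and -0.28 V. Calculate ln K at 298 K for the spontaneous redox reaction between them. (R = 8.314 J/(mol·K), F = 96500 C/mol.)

ln K = 162.8

E°_cell = -0.28 − (-2.37) = 2.09 V, with n = 2 electrons transferred.
At equilibrium E = 0, so the Nernst equation gives ln K = nFE°/RT = (2)(96500)(2.09)/((8.314)(298)) = 162.81.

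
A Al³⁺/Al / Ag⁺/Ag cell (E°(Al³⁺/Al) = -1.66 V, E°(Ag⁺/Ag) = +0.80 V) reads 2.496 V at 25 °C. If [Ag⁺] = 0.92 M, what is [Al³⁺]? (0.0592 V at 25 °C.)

From the Nernst equation, log Q = n(E° − E)/0.0592 = 3(2.46 − 2.496)/0.0592 = -1.824, so Q = 0.0150.
With Q = [Al³⁺]/[Ag⁺]^3 and the known concentrations, [Al³⁺] in the numerator gives [Al³⁺] = 0.012 M.

0.012 M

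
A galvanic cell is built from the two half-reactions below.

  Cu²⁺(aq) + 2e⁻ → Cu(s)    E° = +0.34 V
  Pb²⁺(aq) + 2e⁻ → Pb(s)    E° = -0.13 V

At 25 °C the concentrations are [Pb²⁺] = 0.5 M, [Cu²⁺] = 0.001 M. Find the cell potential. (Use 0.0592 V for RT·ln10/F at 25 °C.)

0.390 V

The Cu²⁺/Cu couple has the higher reduction potential and acts as the cathode, so E°_cell = +0.34 − (-0.13) = 0.47 V.
Balancing electrons gives n = 2; the reaction quotient is Q = [Pb²⁺]/[Cu²⁺] = 500.
At 25 °C, E = E° − (0.0592/n) log Q = 0.47 − (0.0592/2)(2.699) = 0.470 − 0.080 = 0.390 V.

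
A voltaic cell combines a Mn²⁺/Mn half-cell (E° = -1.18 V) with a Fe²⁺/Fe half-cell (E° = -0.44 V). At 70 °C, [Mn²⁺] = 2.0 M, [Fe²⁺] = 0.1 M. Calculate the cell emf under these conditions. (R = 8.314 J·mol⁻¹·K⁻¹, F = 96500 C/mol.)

0.696 V

The Fe²⁺/Fe couple has the higher reduction potential and acts as the cathode, so E°_cell = -0.44 − (-1.18) = 0.74 V.
Balancing electrons gives n = 2; the reaction quotient is Q = [Mn²⁺]/[Fe²⁺] = 20.0.
E = E° − (RT/nF) ln Q = 0.74 − (8.314×343)/(2×96500) × (2.996) = 0.740 − 0.044 = 0.696 V.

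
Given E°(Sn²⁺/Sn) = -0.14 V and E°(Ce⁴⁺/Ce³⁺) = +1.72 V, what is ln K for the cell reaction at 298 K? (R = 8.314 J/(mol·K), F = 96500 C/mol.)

E°_cell = +1.72 − (-0.14) = 1.86 V, with n = 2 electrons transferred.
At equilibrium E = 0, so the Nernst equation gives ln K = nFE°/RT = (2)(96500)(1.86)/((8.314)(298)) = 144.89.

ln K = 144.9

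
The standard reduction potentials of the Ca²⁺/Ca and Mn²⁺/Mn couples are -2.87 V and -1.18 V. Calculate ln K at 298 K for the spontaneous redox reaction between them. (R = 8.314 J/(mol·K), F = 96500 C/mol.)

E°_cell = -1.18 − (-2.87) = 1.69 V, with n = 2 electrons transferred.
At equilibrium E = 0, so the Nernst equation gives ln K = nFE°/RT = (2)(96500)(1.69)/((8.314)(298)) = 131.65.

ln K = 131.6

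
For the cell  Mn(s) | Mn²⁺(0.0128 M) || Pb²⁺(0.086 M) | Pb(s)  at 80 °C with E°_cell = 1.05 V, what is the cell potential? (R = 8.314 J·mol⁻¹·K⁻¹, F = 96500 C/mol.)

1.08 V

Balancing electrons gives n = 2; the reaction quotient is Q = [Mn²⁺]/[Pb²⁺] = 0.149.
E = E° − (RT/nF) ln Q = 1.05 − (8.314×353)/(2×96500) × (-1.905) = 1.050 + 0.029 = 1.079 V.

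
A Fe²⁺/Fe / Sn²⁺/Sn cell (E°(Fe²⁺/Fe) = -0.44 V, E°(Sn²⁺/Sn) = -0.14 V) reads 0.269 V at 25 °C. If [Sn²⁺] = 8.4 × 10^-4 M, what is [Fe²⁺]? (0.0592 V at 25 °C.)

From the Nernst equation, log Q = n(E° − E)/0.0592 = 2(0.30 − 0.269)/0.0592 = 1.047, so Q = 11.2.
With Q = [Fe²⁺]/[Sn²⁺] and the known concentrations, [Fe²⁺] in the numerator gives [Fe²⁺] = 0.0094 M.

0.0094 M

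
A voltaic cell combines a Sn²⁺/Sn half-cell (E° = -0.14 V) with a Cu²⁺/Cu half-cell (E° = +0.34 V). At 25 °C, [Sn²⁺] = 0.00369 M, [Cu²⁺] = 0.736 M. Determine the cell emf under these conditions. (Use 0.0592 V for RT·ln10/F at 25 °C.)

The Cu²⁺/Cu couple has the higher reduction potential and acts as the cathode, so E°_cell = +0.34 − (-0.14) = 0.48 V.
Balancing electrons gives n = 2; the reaction quotient is Q = [Sn²⁺]/[Cu²⁺] = 0.00501.
At 25 °C, E = E° − (0.0592/n) log Q = 0.48 − (0.0592/2)(-2.300) = 0.480 + 0.068 = 0.548 V.

0.548 V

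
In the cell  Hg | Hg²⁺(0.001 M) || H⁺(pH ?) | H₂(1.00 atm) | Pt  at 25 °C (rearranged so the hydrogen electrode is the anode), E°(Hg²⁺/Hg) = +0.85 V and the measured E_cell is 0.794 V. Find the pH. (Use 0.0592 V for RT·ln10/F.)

E°_cell = 0.85 V and n = 2.
log Q = n(E° − E)/0.0592 = 2×(0.85 − 0.794)/0.0592 = 1.892.
With Q = [H⁺]^2 / ([Hg²⁺]·P(H₂)), solving for [H⁺] gives log[H⁺] = -0.554, so pH = 0.55.

pH = 0.55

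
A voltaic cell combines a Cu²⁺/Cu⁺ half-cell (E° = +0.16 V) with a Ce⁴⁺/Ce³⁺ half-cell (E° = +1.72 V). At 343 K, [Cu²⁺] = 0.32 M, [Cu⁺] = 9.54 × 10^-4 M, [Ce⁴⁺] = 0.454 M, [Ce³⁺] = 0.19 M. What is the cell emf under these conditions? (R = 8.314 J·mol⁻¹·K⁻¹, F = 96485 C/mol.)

The Ce⁴⁺/Ce³⁺ couple has the higher reduction potential and acts as the cathode, so E°_cell = +1.72 − (+0.16) = 1.56 V.
Balancing electrons gives n = 1; the reaction quotient is Q = [Cu²⁺]·[Ce³⁺]/([Cu⁺]·[Ce⁴⁺]) = 140.
E = E° − (RT/nF) ln Q = 1.56 − (8.314×343)/(1×96485) × (4.944) = 1.560 − 0.146 = 1.414 V.

1.41 V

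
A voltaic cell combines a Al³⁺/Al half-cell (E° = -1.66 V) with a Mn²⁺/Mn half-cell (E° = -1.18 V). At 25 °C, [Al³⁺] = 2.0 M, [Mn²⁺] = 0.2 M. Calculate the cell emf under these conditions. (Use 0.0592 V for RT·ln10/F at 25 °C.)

The Mn²⁺/Mn couple has the higher reduction potential and acts as the cathode, so E°_cell = -1.18 − (-1.66) = 0.48 V.
Balancing electrons gives n = 6; the reaction quotient is Q = [Al³⁺]^2/[Mn²⁺]^3 = 500.
At 25 °C, E = E° − (0.0592/n) log Q = 0.48 − (0.0592/6)(2.699) = 0.480 − 0.027 = 0.453 V.

0.453 V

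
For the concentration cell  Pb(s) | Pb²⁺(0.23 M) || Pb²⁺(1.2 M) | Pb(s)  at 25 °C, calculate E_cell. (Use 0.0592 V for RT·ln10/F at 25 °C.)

Both half-cells are Pb²⁺/Pb, so E°_cell = 0. The concentrated side is the cathode; the cell reaction moves Pb²⁺ from high to low concentration with n = 2.
Q = [Pb²⁺]_dilute/[Pb²⁺]_conc = 0.23/1.2 = 0.192.
E = 0 − (0.0592/2) log Q = −(0.0592/2)(-0.717) = 0.0212 V.

0.021 V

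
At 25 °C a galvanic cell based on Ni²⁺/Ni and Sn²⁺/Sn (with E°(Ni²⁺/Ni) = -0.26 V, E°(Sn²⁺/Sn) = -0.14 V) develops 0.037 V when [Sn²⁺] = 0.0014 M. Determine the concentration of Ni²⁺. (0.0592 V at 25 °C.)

From the Nernst equation, log Q = n(E° − E)/0.0592 = 2(0.12 − 0.037)/0.0592 = 2.804, so Q = 637.
With Q = [Ni²⁺]/[Sn²⁺] and the known concentrations, [Ni²⁺] in the numerator gives [Ni²⁺] = 0.89 M.

0.89 M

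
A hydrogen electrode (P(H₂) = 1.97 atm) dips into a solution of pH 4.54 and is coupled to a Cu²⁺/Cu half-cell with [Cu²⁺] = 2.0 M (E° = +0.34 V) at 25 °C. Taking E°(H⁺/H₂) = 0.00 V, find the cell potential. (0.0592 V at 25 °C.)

0.63 V

The Cu²⁺/Cu couple is the cathode, so E°_cell = 0.34 V; n = 2.
[H⁺] = 10^(−4.54) = 2.9 × 10^-5 M, and Q = [H⁺]^2 / ([Cu²⁺]·P(H₂)) = 2.11 × 10^-10.
E = E° − (0.0592/2) log Q = 0.34 − (0.0592/2)(-9.675) = 0.626 V.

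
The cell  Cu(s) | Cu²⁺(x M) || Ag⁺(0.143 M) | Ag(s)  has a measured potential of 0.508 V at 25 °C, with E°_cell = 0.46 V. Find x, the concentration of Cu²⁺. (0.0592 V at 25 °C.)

From the Nernst equation, log Q = n(E° − E)/0.0592 = 2(0.46 − 0.508)/0.0592 = -1.622, so Q = 0.0239.
With Q = [Cu²⁺]/[Ag⁺]^2 and the known concentrations, [Cu²⁺] in the numerator gives [Cu²⁺] = 4.9 × 10^-4 M.

4.9 × 10^-4 M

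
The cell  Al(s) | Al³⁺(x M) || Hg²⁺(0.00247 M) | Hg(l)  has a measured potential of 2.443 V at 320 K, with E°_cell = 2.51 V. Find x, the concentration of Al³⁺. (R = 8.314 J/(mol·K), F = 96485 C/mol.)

0.18 M

From the Nernst equation, ln Q = nF(E° − E)/RT = 6×96485×(2.51 − 2.443)/(8.314×320) = 14.579, so Q = 2.15 × 10^6.
With Q = [Al³⁺]^2/[Hg²⁺]^3 and the known concentrations, [Al³⁺]^2 in the numerator gives [Al³⁺] = 0.18 M.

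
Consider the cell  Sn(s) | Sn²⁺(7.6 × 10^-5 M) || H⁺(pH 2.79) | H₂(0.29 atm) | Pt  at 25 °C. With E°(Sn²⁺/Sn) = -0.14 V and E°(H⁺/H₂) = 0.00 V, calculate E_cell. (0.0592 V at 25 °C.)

0.11 V

The hydrogen couple is the cathode, so E°_cell = 0.14 V; n = 2.
[H⁺] = 10^(−2.79) = 0.0016 M, and Q = [Sn²⁺]·P(H₂) / [H⁺]^2 = 8.38.
E = E° − (0.0592/2) log Q = 0.14 − (0.0592/2)(0.923) = 0.113 V.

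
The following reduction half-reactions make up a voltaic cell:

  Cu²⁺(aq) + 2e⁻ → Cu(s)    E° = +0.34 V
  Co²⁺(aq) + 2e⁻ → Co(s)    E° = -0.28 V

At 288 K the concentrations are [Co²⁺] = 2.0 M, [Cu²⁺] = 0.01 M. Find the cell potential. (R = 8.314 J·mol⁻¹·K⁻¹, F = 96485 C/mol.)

The Cu²⁺/Cu couple has the higher reduction potential and acts as the cathode, so E°_cell = +0.34 − (-0.28) = 0.62 V.
Balancing electrons gives n = 2; the reaction quotient is Q = [Co²⁺]/[Cu²⁺] = 200.
E = E° − (RT/nF) ln Q = 0.62 − (8.314×288)/(2×96485) × (5.298) = 0.620 − 0.066 = 0.554 V.

0.554 V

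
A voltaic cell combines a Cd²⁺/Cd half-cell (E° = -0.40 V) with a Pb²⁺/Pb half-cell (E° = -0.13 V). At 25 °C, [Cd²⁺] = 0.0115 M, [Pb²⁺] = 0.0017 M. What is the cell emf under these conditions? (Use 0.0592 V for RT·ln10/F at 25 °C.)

0.245 V

The Pb²⁺/Pb couple has the higher reduction potential and acts as the cathode, so E°_cell = -0.13 − (-0.40) = 0.27 V.
Balancing electrons gives n = 2; the reaction quotient is Q = [Cd²⁺]/[Pb²⁺] = 6.76.
At 25 °C, E = E° − (0.0592/n) log Q = 0.27 − (0.0592/2)(0.830) = 0.270 − 0.025 = 0.245 V.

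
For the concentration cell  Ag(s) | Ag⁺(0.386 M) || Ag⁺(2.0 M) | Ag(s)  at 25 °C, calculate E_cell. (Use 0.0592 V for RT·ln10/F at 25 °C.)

Both half-cells are Ag⁺/Ag, so E°_cell = 0. The concentrated side is the cathode; the cell reaction moves Ag⁺ from high to low concentration with n = 1.
Q = [Ag⁺]_dilute/[Ag⁺]_conc = 0.386/2.0 = 0.193.
E = 0 − (0.0592/1) log Q = −(0.0592/1)(-0.714) = 0.0423 V.

0.042 V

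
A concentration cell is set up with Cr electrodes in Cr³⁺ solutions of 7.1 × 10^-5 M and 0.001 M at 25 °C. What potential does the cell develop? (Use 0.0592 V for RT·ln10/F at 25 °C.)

0.023 V

Both half-cells are Cr³⁺/Cr, so E°_cell = 0. The concentrated side is the cathode; the cell reaction moves Cr³⁺ from high to low concentration with n = 3.
Q = [Cr³⁺]_dilute/[Cr³⁺]_conc = 7.1 × 10^-5/0.001 = 0.0710.
E = 0 − (0.0592/3) log Q = −(0.0592/3)(-1.149) = 0.0227 V.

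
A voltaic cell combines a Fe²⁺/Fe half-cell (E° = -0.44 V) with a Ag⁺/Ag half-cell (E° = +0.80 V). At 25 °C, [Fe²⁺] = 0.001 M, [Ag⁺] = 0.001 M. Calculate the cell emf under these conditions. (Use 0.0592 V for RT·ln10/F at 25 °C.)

1.15 V

The Ag⁺/Ag couple has the higher reduction potential and acts as the cathode, so E°_cell = +0.80 − (-0.44) = 1.24 V.
Balancing electrons gives n = 2; the reaction quotient is Q = [Fe²⁺]/[Ag⁺]^2 = 1000.
At 25 °C, E = E° − (0.0592/n) log Q = 1.24 − (0.0592/2)(3.000) = 1.240 − 0.089 = 1.151 V.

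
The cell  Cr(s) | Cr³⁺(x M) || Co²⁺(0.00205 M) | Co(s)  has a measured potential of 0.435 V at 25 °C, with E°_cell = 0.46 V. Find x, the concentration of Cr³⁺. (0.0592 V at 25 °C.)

0.0017 M

From the Nernst equation, log Q = n(E° − E)/0.0592 = 6(0.46 − 0.435)/0.0592 = 2.534, so Q = 342.
With Q = [Cr³⁺]^2/[Co²⁺]^3 and the known concentrations, [Cr³⁺]^2 in the numerator gives [Cr³⁺] = 0.0017 M.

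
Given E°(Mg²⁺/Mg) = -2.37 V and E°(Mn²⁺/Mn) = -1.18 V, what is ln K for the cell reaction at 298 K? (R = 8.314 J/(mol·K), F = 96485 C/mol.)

ln K = 92.7

E°_cell = -1.18 − (-2.37) = 1.19 V, with n = 2 electrons transferred.
At equilibrium E = 0, so the Nernst equation gives ln K = nFE°/RT = (2)(96485)(1.19)/((8.314)(298)) = 92.69.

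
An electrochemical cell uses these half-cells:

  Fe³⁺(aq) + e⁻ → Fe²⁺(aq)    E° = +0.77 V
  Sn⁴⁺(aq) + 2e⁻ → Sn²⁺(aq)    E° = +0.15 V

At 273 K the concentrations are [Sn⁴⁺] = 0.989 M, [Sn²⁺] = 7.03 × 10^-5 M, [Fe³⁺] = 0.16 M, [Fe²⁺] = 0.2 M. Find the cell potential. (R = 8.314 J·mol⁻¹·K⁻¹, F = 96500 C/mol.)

The Fe³⁺/Fe²⁺ couple has the higher reduction potential and acts as the cathode, so E°_cell = +0.77 − (+0.15) = 0.62 V.
Balancing electrons gives n = 2; the reaction quotient is Q = [Sn⁴⁺]·[Fe²⁺]^2/([Sn²⁺]·[Fe³⁺]^2) = 2.2 × 10^4.
E = E° − (RT/nF) ln Q = 0.62 − (8.314×273)/(2×96500) × (9.998) = 0.620 − 0.118 = 0.502 V.

0.502 V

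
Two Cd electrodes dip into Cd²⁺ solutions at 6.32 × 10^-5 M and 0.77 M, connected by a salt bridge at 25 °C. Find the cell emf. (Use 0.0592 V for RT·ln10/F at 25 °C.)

0.12 V

Both half-cells are Cd²⁺/Cd, so E°_cell = 0. The concentrated side is the cathode; the cell reaction moves Cd²⁺ from high to low concentration with n = 2.
Q = [Cd²⁺]_dilute/[Cd²⁺]_conc = 6.32 × 10^-5/0.77 = 8.21 × 10^-5.
E = 0 − (0.0592/2) log Q = −(0.0592/2)(-4.086) = 0.1209 V.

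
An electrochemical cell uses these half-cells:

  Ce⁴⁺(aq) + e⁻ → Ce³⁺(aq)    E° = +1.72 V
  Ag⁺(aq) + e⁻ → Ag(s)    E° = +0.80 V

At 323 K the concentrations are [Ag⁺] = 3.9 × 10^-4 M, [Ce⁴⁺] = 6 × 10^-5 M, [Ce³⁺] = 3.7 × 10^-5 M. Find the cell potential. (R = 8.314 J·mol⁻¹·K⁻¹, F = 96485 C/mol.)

The Ce⁴⁺/Ce³⁺ couple has the higher reduction potential and acts as the cathode, so E°_cell = +1.72 − (+0.80) = 0.92 V.
Balancing electrons gives n = 1; the reaction quotient is Q = [Ag⁺]·[Ce³⁺]/[Ce⁴⁺] = 2.4 × 10^-4.
E = E° − (RT/nF) ln Q = 0.92 − (8.314×323)/(1×96485) × (-8.333) = 0.920 + 0.232 = 1.152 V.

1.15 V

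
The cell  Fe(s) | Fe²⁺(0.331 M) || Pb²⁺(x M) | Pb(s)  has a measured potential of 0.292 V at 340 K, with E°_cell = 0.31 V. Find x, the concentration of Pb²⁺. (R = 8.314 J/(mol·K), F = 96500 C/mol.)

0.097 M

From the Nernst equation, ln Q = nF(E° − E)/RT = 2×96500×(0.31 − 0.292)/(8.314×340) = 1.229, so Q = 3.42.
With Q = [Fe²⁺]/[Pb²⁺] and the known concentrations, [Pb²⁺] in the denominator gives [Pb²⁺] = 0.097 M.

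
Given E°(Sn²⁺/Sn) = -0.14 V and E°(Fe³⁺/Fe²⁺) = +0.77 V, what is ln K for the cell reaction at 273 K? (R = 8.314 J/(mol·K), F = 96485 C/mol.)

E°_cell = +0.77 − (-0.14) = 0.91 V, with n = 2 electrons transferred.
At equilibrium E = 0, so the Nernst equation gives ln K = nFE°/RT = (2)(96485)(0.91)/((8.314)(273)) = 77.37.

ln K = 77.4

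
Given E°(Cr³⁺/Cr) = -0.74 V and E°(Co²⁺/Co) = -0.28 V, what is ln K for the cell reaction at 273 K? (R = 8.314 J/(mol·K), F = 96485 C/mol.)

ln K = 117.3

E°_cell = -0.28 − (-0.74) = 0.46 V, with n = 6 electrons transferred.
At equilibrium E = 0, so the Nernst equation gives ln K = nFE°/RT = (6)(96485)(0.46)/((8.314)(273)) = 117.33.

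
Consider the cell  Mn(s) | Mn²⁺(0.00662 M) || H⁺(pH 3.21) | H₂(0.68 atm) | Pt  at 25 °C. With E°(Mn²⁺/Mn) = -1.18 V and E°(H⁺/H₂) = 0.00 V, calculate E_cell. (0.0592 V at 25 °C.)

1.06 V

The hydrogen couple is the cathode, so E°_cell = 1.18 V; n = 2.
[H⁺] = 10^(−3.21) = 6.2 × 10^-4 M, and Q = [Mn²⁺]·P(H₂) / [H⁺]^2 = 1.18 × 10^4.
E = E° − (0.0592/2) log Q = 1.18 − (0.0592/2)(4.073) = 1.059 V.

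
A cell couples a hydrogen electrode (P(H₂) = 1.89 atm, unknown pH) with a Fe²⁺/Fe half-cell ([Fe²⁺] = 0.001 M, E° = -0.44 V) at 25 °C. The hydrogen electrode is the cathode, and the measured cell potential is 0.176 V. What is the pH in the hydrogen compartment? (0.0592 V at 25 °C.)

E°_cell = 0.44 V and n = 2.
log Q = n(E° − E)/0.0592 = 2×(0.44 − 0.176)/0.0592 = 8.919.
With Q = [Fe²⁺]·P(H₂) / [H⁺]^2, solving for [H⁺] gives log[H⁺] = -5.821, so pH = 5.82.

pH = 5.82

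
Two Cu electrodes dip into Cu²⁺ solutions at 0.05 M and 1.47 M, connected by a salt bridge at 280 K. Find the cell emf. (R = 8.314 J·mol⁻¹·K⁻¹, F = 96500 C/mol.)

Both half-cells are Cu²⁺/Cu, so E°_cell = 0. The concentrated side is the cathode; the cell reaction moves Cu²⁺ from high to low concentration with n = 2.
Q = [Cu²⁺]_dilute/[Cu²⁺]_conc = 0.05/1.47 = 0.0340.
E = 0 − (RT/nF) ln Q = −((8.314×280)/(2×96500))(-3.381) = 0.0408 V.

0.041 V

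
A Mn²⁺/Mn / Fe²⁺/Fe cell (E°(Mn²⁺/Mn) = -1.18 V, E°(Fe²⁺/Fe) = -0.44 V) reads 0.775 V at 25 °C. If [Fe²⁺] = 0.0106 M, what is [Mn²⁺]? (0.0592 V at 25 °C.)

7 × 10^-4 M

From the Nernst equation, log Q = n(E° − E)/0.0592 = 2(0.74 − 0.775)/0.0592 = -1.182, so Q = 0.0657.
With Q = [Mn²⁺]/[Fe²⁺] and the known concentrations, [Mn²⁺] in the numerator gives [Mn²⁺] = 7 × 10^-4 M.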